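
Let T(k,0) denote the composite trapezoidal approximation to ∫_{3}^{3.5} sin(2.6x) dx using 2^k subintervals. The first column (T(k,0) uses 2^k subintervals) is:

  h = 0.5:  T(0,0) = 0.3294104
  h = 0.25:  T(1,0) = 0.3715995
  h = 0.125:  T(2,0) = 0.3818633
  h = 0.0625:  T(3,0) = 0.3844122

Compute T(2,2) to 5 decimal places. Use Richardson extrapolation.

Richardson extrapolation on the trapezoidal column (denominator 4−1=3):
T(1,1) = (4·0.3715995 − 0.3294104) / 3 = 0.3856625
T(2,1) = 0.3818633 + (0.3818633 − 0.3715995)/3 = 0.3852846
T(2,2) = (16·0.3852846 − 0.3856625) / 15 = 0.3852594

0.38526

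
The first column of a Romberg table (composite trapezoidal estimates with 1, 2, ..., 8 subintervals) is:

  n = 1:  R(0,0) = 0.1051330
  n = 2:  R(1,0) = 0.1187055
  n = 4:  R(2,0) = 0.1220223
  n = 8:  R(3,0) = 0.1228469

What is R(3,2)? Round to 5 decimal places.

0.12312

Richardson extrapolation on the trapezoidal column (denominator 4−1=3):
R(2,1) = 0.1220223 + (0.1220223 − 0.1187055)/3 = 0.1231279
R(3,1) = (4·0.1228469 − 0.1220223) / 3 = 0.1231218
R(3,2) = 0.1231218 + (0.1231218 − 0.1231279)/15 = 0.1231214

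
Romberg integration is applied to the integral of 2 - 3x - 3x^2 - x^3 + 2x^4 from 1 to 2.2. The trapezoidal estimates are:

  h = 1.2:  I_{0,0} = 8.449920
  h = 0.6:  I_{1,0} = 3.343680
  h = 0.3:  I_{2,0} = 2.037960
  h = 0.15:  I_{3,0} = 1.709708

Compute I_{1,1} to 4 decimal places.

I_{1,1} = (4·3.343680 − 8.449920) / 3 = 1.641600

1.6416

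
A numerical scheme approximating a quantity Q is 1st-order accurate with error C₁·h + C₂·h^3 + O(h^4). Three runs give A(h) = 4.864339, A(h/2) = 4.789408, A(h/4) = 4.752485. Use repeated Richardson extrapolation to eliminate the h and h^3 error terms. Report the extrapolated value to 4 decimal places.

4.7157

First eliminate the h term (factor 2^1 = 2):
  B₁ = (2·4.789408 − 4.864339)/1 = 4.714477
  B₂ = (2·4.752485 − 4.789408)/1 = 4.715562
Then eliminate the h^3 term (factor 2^3 = 8):
  (8·4.715562 − 4.714477)/7 = 4.715717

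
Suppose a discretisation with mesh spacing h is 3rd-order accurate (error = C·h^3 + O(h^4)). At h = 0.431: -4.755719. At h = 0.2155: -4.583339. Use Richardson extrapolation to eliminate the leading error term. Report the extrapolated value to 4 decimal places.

-4.5587

The leading error scales as h^3; refining by a factor of 2 reduces it by 2^3 = 8.
Extrapolated value = (8·A(h/2) − A(h)) / (8 − 1)
= (8·(-4.583339) − (-4.755719)) / 7
= -31.910993 / 7 = -4.558713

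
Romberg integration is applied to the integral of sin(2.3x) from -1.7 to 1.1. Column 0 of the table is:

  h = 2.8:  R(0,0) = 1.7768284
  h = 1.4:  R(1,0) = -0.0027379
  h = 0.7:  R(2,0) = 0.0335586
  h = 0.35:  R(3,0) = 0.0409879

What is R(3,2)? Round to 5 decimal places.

0.04332

Richardson extrapolation on the trapezoidal column (denominator 4−1=3):
R(2,1) = 0.0335586 + (0.0335586 − (-0.0027379))/3 = 0.0456574
R(3,1) = 0.0409879 + (0.0409879 − 0.0335586)/3 = 0.0434643
R(3,2) = 0.0434643 + (0.0434643 − 0.0456574)/15 = 0.0433181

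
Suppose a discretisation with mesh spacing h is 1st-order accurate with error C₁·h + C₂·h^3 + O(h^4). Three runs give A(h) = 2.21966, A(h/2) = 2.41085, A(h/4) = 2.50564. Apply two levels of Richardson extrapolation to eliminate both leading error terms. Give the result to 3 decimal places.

First eliminate the h term (factor 2^1 = 2):
  B₁ = (2·2.41085 − 2.21966)/1 = 2.60204
  B₂ = (2·2.50564 − 2.41085)/1 = 2.60043
Then eliminate the h^3 term (factor 2^3 = 8):
  (8·2.60043 − 2.60204)/7 = 2.60020

2.600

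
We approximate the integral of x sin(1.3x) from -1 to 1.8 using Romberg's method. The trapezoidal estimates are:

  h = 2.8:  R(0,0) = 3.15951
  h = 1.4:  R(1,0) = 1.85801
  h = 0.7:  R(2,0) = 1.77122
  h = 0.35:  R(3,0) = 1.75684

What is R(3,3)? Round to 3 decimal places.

1.753

Richardson extrapolation on the trapezoidal column (denominator 4−1=3):
R(1,1) = (4·1.85801 − 3.15951) / 3 = 1.42418
R(2,1) = (4·1.77122 − 1.85801) / 3 = 1.74229
R(3,1) = 1.75684 + (1.75684 − 1.77122)/3 = 1.75205
R(2,2) = (16·1.74229 − 1.42418) / 15 = 1.76350
R(3,2) = (16·1.75205 − 1.74229) / 15 = 1.75270
R(3,3) = (64·1.75270 − 1.76350) / 63 = 1.75253
(Column j=1 coincides with Simpson's rule on the same nodes.)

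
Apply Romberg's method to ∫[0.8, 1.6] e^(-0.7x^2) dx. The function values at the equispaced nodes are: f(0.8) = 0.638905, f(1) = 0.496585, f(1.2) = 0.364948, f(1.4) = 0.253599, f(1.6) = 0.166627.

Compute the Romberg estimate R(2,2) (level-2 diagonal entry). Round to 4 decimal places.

0.3024

R(0,0) (trapezoid, 1 panel, h=0.8000): 0.322213
R(1,0) (trapezoid, 2 panels, h=0.4000): 0.307086
R(2,0) (trapezoid, 4 panels, h=0.2000): 0.303580
R(1,1) = 0.307086 + (0.307086 − 0.322213)/3 = 0.302044
R(2,1) = 0.303580 + (0.303580 − 0.307086)/3 = 0.302411
R(2,2) = 0.302411 + (0.302411 − 0.302044)/15 = 0.302435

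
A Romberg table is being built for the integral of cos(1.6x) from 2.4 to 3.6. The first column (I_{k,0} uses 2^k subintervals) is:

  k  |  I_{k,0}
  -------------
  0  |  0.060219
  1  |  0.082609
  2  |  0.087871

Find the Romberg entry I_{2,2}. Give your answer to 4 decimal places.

I_{1,1} = (4·0.082609 − 0.060219) / 3 = 0.090072
I_{2,1} = (4·0.087871 − 0.082609) / 3 = 0.089625
I_{2,2} = (16·0.089625 − 0.090072) / 15 = 0.089595

0.0896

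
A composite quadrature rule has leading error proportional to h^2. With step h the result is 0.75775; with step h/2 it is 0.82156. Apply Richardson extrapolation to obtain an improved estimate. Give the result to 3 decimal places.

0.843

Extrapolated value = (4·A(h/2) − A(h)) / (4 − 1)
= (4·0.82156 − 0.75775) / 3
= 2.52849 / 3 = 0.84283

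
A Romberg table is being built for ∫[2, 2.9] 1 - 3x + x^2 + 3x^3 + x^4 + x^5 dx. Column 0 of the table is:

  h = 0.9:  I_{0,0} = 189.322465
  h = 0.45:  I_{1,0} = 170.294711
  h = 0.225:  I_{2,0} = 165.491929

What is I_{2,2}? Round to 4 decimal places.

I_{1,1} = 170.294711 + (170.294711 − 189.322465)/3 = 163.952126
I_{2,1} = (4·165.491929 − 170.294711) / 3 = 163.891002
I_{2,2} = 163.891002 + (163.891002 − 163.952126)/15 = 163.886927

163.8869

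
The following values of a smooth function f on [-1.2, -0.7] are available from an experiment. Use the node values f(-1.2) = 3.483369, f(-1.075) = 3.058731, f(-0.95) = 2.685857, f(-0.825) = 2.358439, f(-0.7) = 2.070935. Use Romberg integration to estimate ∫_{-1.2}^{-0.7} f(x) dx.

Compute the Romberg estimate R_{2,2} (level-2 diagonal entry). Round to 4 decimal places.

R_{0,0} (trapezoid, 1 panel, h=0.5000): 1.388576
R_{1,0} (trapezoid, 2 panels, h=0.2500): 1.365752
R_{2,0} (trapezoid, 4 panels, h=0.1250): 1.360022
R_{1,1} = 1.365752 + (1.365752 − 1.388576)/3 = 1.358144
R_{2,1} = 1.360022 + (1.360022 − 1.365752)/3 = 1.358112
R_{2,2} = 1.358112 + (1.358112 − 1.358144)/15 = 1.358110

1.3581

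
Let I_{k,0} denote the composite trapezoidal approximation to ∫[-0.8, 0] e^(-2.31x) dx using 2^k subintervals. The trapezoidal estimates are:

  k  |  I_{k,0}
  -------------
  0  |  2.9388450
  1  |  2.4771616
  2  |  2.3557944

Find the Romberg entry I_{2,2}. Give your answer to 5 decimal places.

2.31481

Richardson extrapolation on the trapezoidal column (denominator 4−1=3):
I_{1,1} = 2.4771616 + (2.4771616 − 2.9388450)/3 = 2.3232671
I_{2,1} = (4·2.3557944 − 2.4771616) / 3 = 2.3153387
I_{2,2} = 2.3153387 + (2.3153387 − 2.3232671)/15 = 2.3148101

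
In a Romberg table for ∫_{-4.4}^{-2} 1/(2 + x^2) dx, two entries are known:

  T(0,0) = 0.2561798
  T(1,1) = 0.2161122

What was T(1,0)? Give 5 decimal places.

0.22613

From T(1,1) = (4·T(1,0) − T(0,0))/3, solve for T(1,0):
4·T(1,0) = 3·0.2161122 + 0.2561798 = 0.9045164
T(1,0) = 0.2261291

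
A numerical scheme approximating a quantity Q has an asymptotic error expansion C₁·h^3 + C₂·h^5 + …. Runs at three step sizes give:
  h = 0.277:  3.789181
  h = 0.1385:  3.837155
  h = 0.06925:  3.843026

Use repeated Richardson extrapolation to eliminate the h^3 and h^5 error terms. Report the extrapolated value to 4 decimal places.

3.8439

First eliminate the h^3 term (factor 2^3 = 8):
  B₁ = (8·3.837155 − 3.789181)/7 = 3.844008
  B₂ = (8·3.843026 − 3.837155)/7 = 3.843865
Then eliminate the h^5 term (factor 2^5 = 32):
  (32·3.843865 − 3.844008)/31 = 3.843860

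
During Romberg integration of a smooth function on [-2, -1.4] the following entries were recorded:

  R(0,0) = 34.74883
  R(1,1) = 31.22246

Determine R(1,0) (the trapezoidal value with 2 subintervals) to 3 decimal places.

32.104

From R(1,1) = (4·R(1,0) − R(0,0))/3, solve for R(1,0):
4·R(1,0) = 3·31.22246 + 34.74883 = 128.41621
R(1,0) = 32.10405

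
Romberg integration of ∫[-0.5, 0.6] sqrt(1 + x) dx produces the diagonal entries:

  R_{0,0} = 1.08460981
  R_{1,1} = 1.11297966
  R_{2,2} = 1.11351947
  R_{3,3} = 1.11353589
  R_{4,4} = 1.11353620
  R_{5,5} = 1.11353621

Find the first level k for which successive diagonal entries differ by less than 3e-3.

|R_{1,1} − R_{0,0}| = 0.02836985 ≥ 3e-3
|R_{2,2} − R_{1,1}| = 0.00053981 < 3e-3

k = 2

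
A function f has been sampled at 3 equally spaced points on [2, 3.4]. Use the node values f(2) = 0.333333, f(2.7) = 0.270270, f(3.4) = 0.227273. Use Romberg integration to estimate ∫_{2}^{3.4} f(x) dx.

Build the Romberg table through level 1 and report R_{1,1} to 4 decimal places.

0.3831

R_{0,0} (trapezoid, 1 panel, h=1.4000): 0.392424
R_{1,0} (trapezoid, 2 panels, h=0.7000): 0.385401
R_{1,1} = 0.385401 + (0.385401 − 0.392424)/3 = 0.383060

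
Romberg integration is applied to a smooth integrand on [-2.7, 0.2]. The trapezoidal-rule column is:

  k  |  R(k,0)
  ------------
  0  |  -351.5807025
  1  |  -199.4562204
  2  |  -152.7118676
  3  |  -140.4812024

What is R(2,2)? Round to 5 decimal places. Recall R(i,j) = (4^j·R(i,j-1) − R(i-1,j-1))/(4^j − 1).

Richardson extrapolation on the trapezoidal column (denominator 4−1=3):
R(1,1) = (4·(-199.4562204) − (-351.5807025)) / 3 = -148.7480597
R(2,1) = -152.7118676 + (-152.7118676 − (-199.4562204))/3 = -137.1304167
R(2,2) = (16·(-137.1304167) − (-148.7480597)) / 15 = -136.3559072

-136.35591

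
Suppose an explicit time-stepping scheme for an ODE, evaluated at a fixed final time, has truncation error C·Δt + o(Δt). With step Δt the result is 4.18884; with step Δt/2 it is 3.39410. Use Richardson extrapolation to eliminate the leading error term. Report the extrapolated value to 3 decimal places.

Extrapolated value = (2·A(Δt/2) − A(Δt)) / (2 − 1)
= (2·3.39410 − 4.18884) / 1
= 2.59936 / 1 = 2.59936

2.599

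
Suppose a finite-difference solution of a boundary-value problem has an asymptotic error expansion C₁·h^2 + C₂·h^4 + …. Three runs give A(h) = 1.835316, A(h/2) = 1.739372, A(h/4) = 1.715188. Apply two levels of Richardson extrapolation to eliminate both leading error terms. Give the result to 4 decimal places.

1.7071

First eliminate the h^2 term (factor 2^2 = 4):
  B₁ = (4·1.739372 − 1.835316)/3 = 1.707391
  B₂ = (4·1.715188 − 1.739372)/3 = 1.707127
Then eliminate the h^4 term (factor 2^4 = 16):
  (16·1.707127 − 1.707391)/15 = 1.707109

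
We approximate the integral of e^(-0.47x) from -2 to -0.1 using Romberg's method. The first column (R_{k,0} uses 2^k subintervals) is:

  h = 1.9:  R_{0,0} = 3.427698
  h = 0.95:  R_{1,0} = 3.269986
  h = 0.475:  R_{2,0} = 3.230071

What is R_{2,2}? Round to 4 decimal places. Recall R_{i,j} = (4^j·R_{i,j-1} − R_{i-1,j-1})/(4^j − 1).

Richardson extrapolation on the trapezoidal column (denominator 4−1=3):
R_{1,1} = (4·3.269986 − 3.427698) / 3 = 3.217415
R_{2,1} = 3.230071 + (3.230071 − 3.269986)/3 = 3.216766
R_{2,2} = 3.216766 + (3.216766 − 3.217415)/15 = 3.216723

3.2167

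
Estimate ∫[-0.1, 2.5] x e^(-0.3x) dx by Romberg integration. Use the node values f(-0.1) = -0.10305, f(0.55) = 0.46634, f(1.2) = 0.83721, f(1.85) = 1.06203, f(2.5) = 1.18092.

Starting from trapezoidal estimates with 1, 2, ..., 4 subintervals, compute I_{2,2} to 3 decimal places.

1.921

I_{0,0} (trapezoid, 1 panel, h=2.6000): 1.40123
I_{1,0} (trapezoid, 2 panels, h=1.3000): 1.78899
I_{2,0} (trapezoid, 4 panels, h=0.6500): 1.88793
I_{1,1} = 1.78899 + (1.78899 − 1.40123)/3 = 1.91824
I_{2,1} = 1.88793 + (1.88793 − 1.78899)/3 = 1.92091
I_{2,2} = 1.92091 + (1.92091 − 1.91824)/15 = 1.92109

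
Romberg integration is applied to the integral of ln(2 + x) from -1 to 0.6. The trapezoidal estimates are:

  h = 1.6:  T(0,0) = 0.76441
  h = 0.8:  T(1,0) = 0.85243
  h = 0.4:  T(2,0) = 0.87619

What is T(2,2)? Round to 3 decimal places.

Richardson extrapolation on the trapezoidal column (denominator 4−1=3):
T(1,1) = (4·0.85243 − 0.76441) / 3 = 0.88177
T(2,1) = 0.87619 + (0.87619 − 0.85243)/3 = 0.88411
T(2,2) = (16·0.88411 − 0.88177) / 15 = 0.88427

0.884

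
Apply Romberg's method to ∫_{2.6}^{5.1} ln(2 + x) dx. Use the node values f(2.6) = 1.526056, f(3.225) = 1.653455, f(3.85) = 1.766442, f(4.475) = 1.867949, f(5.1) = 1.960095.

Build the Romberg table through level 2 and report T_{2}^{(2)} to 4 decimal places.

T_{0}^{(0)} (trapezoid, 1 panel, h=2.5000): 4.357689
T_{1}^{(0)} (trapezoid, 2 panels, h=1.2500): 4.386897
T_{2}^{(0)} (trapezoid, 4 panels, h=0.6250): 4.394326
T_{1}^{(1)} = 4.386897 + (4.386897 − 4.357689)/3 = 4.396633
T_{2}^{(1)} = 4.394326 + (4.394326 − 4.386897)/3 = 4.396802
T_{2}^{(2)} = 4.396802 + (4.396802 − 4.396633)/15 = 4.396813

4.3968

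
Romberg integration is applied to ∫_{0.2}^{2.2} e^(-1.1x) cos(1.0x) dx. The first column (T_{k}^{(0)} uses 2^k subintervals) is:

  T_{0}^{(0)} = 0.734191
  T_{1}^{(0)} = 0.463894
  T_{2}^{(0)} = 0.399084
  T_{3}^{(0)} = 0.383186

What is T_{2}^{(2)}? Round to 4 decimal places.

Richardson extrapolation on the trapezoidal column (denominator 4−1=3):
T_{1}^{(1)} = 0.463894 + (0.463894 − 0.734191)/3 = 0.373795
T_{2}^{(1)} = (4·0.399084 − 0.463894) / 3 = 0.377481
T_{2}^{(2)} = (16·0.377481 − 0.373795) / 15 = 0.377727

0.3777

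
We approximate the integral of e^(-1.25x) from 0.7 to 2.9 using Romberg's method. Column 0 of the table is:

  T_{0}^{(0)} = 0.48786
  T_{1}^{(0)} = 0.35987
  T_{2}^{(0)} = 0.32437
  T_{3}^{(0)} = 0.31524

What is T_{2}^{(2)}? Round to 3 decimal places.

T_{1}^{(1)} = (4·0.35987 − 0.48786) / 3 = 0.31721
T_{2}^{(1)} = (4·0.32437 − 0.35987) / 3 = 0.31254
T_{2}^{(2)} = 0.31254 + (0.31254 − 0.31721)/15 = 0.31223

0.312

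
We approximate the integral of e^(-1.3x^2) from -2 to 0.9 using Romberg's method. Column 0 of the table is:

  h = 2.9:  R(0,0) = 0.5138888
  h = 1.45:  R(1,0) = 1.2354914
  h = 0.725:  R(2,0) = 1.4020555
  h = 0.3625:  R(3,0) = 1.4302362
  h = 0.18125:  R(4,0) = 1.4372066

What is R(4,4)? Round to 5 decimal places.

Richardson extrapolation on the trapezoidal column (denominator 4−1=3):
R(1,1) = 1.2354914 + (1.2354914 − 0.5138888)/3 = 1.4760256
R(2,1) = 1.4020555 + (1.4020555 − 1.2354914)/3 = 1.4575769
R(3,1) = (4·1.4302362 − 1.4020555) / 3 = 1.4396298
R(4,1) = 1.4372066 + (1.4372066 − 1.4302362)/3 = 1.4395301
R(2,2) = 1.4575769 + (1.4575769 − 1.4760256)/15 = 1.4563470
R(3,2) = (16·1.4396298 − 1.4575769) / 15 = 1.4384333
R(4,2) = 1.4395301 + (1.4395301 − 1.4396298)/15 = 1.4395235
R(3,3) = (64·1.4384333 − 1.4563470) / 63 = 1.4381490
R(4,3) = (64·1.4395235 − 1.4384333) / 63 = 1.4395408
R(4,4) = 1.4395408 + (1.4395408 − 1.4381490)/255 = 1.4395463

1.43955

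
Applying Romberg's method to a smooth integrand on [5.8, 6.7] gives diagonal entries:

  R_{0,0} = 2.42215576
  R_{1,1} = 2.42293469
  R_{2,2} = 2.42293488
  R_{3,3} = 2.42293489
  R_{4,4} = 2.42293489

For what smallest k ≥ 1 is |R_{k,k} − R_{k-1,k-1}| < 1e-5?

k = 2

|R_{1,1} − R_{0,0}| = 0.00077893 ≥ 1e-5
|R_{2,2} − R_{1,1}| = 0.00000019 < 1e-5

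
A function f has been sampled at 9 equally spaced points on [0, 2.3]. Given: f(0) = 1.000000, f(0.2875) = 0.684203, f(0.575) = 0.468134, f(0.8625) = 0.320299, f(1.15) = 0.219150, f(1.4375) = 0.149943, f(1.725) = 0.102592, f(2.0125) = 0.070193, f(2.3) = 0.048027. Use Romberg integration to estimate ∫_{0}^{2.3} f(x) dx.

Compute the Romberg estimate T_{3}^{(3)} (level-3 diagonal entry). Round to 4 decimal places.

0.7212

T_{0}^{(0)} (trapezoid, 1 panel, h=2.3000): 1.205231
T_{1}^{(0)} (trapezoid, 2 panels, h=1.1500): 0.854638
T_{2}^{(0)} (trapezoid, 4 panels, h=0.5750): 0.755486
T_{3}^{(0)} (trapezoid, 8 panels, h=0.2875): 0.729827
T_{1}^{(1)} = 0.854638 + (0.854638 − 1.205231)/3 = 0.737774
T_{2}^{(1)} = 0.755486 + (0.755486 − 0.854638)/3 = 0.722435
T_{3}^{(1)} = 0.729827 + (0.729827 − 0.755486)/3 = 0.721274
T_{2}^{(2)} = 0.722435 + (0.722435 − 0.737774)/15 = 0.721412
T_{3}^{(2)} = 0.721274 + (0.721274 − 0.722435)/15 = 0.721197
T_{3}^{(3)} = 0.721197 + (0.721197 − 0.721412)/63 = 0.721194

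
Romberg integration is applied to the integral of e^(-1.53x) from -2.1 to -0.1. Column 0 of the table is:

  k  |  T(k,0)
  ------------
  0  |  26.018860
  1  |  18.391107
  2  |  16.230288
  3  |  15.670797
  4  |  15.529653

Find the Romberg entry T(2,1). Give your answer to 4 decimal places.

15.5100

T(2,1) = (4·16.230288 − 18.391107) / 3 = 15.510015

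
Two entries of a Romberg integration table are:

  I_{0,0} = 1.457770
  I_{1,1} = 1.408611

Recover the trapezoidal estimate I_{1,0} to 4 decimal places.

From I_{1,1} = (4·I_{1,0} − I_{0,0})/3, solve for I_{1,0}:
4·I_{1,0} = 3·1.408611 + 1.457770 = 5.683603
I_{1,0} = 1.420901

1.4209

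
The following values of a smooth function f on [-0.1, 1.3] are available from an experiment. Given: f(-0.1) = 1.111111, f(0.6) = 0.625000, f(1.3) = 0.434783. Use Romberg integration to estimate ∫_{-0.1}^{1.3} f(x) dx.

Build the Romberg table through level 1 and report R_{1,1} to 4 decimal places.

0.9440

R_{0,0} (trapezoid, 1 panel, h=1.4000): 1.082126
R_{1,0} (trapezoid, 2 panels, h=0.7000): 0.978563
R_{1,1} = 0.978563 + (0.978563 − 1.082126)/3 = 0.944042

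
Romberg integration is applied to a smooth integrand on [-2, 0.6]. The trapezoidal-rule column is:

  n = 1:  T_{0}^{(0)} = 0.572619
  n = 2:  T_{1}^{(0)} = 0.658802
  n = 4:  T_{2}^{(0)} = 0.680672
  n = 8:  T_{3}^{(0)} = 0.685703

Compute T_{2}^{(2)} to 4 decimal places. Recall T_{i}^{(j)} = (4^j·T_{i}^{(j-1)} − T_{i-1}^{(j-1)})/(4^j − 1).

Richardson extrapolation on the trapezoidal column (denominator 4−1=3):
T_{1}^{(1)} = 0.658802 + (0.658802 − 0.572619)/3 = 0.687530
T_{2}^{(1)} = (4·0.680672 − 0.658802) / 3 = 0.687962
T_{2}^{(2)} = (16·0.687962 − 0.687530) / 15 = 0.687991

0.6880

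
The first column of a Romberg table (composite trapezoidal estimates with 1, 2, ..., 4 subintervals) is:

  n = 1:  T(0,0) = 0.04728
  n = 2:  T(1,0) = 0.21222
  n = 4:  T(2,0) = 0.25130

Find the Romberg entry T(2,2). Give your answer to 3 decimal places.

T(1,1) = (4·0.21222 − 0.04728) / 3 = 0.26720
T(2,1) = (4·0.25130 − 0.21222) / 3 = 0.26433
T(2,2) = (16·0.26433 − 0.26720) / 15 = 0.26414

0.264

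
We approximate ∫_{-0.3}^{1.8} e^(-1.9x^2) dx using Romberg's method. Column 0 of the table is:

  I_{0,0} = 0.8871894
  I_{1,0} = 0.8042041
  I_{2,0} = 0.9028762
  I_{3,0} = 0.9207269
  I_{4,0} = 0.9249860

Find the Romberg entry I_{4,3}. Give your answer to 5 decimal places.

0.92639

Richardson extrapolation on the trapezoidal column (denominator 4−1=3):
I_{2,1} = 0.9028762 + (0.9028762 − 0.8042041)/3 = 0.9357669
I_{3,1} = 0.9207269 + (0.9207269 − 0.9028762)/3 = 0.9266771
I_{4,1} = 0.9249860 + (0.9249860 − 0.9207269)/3 = 0.9264057
I_{3,2} = (16·0.9266771 − 0.9357669) / 15 = 0.9260711
I_{4,2} = 0.9264057 + (0.9264057 − 0.9266771)/15 = 0.9263876
I_{4,3} = 0.9263876 + (0.9263876 − 0.9260711)/63 = 0.9263926
(Column j=1 coincides with Simpson's rule on the same nodes.)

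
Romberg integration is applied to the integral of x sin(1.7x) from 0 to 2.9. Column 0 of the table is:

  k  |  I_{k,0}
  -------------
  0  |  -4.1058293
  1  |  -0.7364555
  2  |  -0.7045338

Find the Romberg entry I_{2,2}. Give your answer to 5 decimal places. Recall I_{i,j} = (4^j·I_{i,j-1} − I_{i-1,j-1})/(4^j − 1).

I_{1,1} = -0.7364555 + (-0.7364555 − (-4.1058293))/3 = 0.3866691
I_{2,1} = -0.7045338 + (-0.7045338 − (-0.7364555))/3 = -0.6938932
I_{2,2} = (16·(-0.6938932) − 0.3866691) / 15 = -0.7659307

-0.76593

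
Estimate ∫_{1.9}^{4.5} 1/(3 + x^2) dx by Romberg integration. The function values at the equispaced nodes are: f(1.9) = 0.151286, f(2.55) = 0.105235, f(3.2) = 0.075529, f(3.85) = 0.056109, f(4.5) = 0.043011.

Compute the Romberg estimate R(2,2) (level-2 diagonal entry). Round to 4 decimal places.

R(0,0) (trapezoid, 1 panel, h=2.6000): 0.252586
R(1,0) (trapezoid, 2 panels, h=1.3000): 0.224481
R(2,0) (trapezoid, 4 panels, h=0.6500): 0.217114
R(1,1) = 0.224481 + (0.224481 − 0.252586)/3 = 0.215113
R(2,1) = 0.217114 + (0.217114 − 0.224481)/3 = 0.214658
R(2,2) = 0.214658 + (0.214658 − 0.215113)/15 = 0.214628

0.2146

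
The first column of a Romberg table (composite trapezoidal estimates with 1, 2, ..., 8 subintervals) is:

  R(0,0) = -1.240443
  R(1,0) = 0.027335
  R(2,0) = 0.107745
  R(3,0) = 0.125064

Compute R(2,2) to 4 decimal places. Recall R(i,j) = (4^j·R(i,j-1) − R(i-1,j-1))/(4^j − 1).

R(1,1) = (4·0.027335 − (-1.240443)) / 3 = 0.449928
R(2,1) = (4·0.107745 − 0.027335) / 3 = 0.134548
R(2,2) = 0.134548 + (0.134548 − 0.449928)/15 = 0.113523
(Column j=1 coincides with Simpson's rule on the same nodes.)

0.1135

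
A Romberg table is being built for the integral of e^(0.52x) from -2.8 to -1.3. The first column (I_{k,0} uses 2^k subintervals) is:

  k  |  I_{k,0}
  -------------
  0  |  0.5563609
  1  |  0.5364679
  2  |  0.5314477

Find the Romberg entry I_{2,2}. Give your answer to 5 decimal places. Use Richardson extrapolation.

Richardson extrapolation on the trapezoidal column (denominator 4−1=3):
I_{1,1} = 0.5364679 + (0.5364679 − 0.5563609)/3 = 0.5298369
I_{2,1} = (4·0.5314477 − 0.5364679) / 3 = 0.5297743
I_{2,2} = (16·0.5297743 − 0.5298369) / 15 = 0.5297701
(Column j=1 coincides with Simpson's rule on the same nodes.)

0.52977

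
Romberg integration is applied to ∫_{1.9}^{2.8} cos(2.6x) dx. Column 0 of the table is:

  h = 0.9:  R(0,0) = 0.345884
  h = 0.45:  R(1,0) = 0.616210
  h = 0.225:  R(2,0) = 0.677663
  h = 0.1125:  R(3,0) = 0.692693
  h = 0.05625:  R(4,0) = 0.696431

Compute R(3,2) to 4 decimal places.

0.6977

R(2,1) = (4·0.677663 − 0.616210) / 3 = 0.698147
R(3,1) = 0.692693 + (0.692693 − 0.677663)/3 = 0.697703
R(3,2) = (16·0.697703 − 0.698147) / 15 = 0.697673
(Column j=1 coincides with Simpson's rule on the same nodes.)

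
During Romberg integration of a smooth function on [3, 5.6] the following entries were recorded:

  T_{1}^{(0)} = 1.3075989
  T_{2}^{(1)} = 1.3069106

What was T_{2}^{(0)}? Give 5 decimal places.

1.30708

From T_{2}^{(1)} = (4·T_{2}^{(0)} − T_{1}^{(0)})/3, solve for T_{2}^{(0)}:
4·T_{2}^{(0)} = 3·1.3069106 + 1.3075989 = 5.2283307
T_{2}^{(0)} = 1.3070827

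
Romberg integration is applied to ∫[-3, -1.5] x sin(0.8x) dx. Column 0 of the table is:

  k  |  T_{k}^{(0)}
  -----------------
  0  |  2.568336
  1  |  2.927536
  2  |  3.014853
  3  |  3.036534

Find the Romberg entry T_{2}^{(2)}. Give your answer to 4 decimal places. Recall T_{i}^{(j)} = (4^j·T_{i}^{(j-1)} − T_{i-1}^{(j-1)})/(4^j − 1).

T_{1}^{(1)} = 2.927536 + (2.927536 − 2.568336)/3 = 3.047269
T_{2}^{(1)} = 3.014853 + (3.014853 − 2.927536)/3 = 3.043959
T_{2}^{(2)} = 3.043959 + (3.043959 − 3.047269)/15 = 3.043738

3.0437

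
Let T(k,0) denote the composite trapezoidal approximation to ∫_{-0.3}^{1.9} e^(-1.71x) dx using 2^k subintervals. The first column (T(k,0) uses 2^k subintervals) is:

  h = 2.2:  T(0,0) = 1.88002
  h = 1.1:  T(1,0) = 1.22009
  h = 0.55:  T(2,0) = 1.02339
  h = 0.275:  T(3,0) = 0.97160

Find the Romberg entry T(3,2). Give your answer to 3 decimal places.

T(2,1) = 1.02339 + (1.02339 − 1.22009)/3 = 0.95782
T(3,1) = 0.97160 + (0.97160 − 1.02339)/3 = 0.95434
T(3,2) = (16·0.95434 − 0.95782) / 15 = 0.95411

0.954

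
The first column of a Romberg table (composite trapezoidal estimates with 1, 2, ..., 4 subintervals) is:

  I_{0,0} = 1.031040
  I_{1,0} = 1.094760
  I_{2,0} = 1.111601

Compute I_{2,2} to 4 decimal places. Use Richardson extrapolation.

1.1173

I_{1,1} = (4·1.094760 − 1.031040) / 3 = 1.116000
I_{2,1} = (4·1.111601 − 1.094760) / 3 = 1.117215
I_{2,2} = 1.117215 + (1.117215 − 1.116000)/15 = 1.117296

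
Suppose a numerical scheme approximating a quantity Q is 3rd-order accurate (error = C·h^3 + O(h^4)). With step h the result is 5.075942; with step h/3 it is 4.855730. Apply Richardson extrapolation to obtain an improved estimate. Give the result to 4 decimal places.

4.8473

The leading error scales as h^3; refining by a factor of 3 reduces it by 3^3 = 27.
Extrapolated value = (27·A(h/3) − A(h)) / (27 − 1)
= (27·4.855730 − 5.075942) / 26
= 126.028768 / 26 = 4.847260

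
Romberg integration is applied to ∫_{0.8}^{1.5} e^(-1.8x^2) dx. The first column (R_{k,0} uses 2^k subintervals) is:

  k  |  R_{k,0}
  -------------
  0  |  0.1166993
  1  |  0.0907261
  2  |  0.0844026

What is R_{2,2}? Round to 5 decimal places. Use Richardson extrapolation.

Richardson extrapolation on the trapezoidal column (denominator 4−1=3):
R_{1,1} = 0.0907261 + (0.0907261 − 0.1166993)/3 = 0.0820684
R_{2,1} = 0.0844026 + (0.0844026 − 0.0907261)/3 = 0.0822948
R_{2,2} = (16·0.0822948 − 0.0820684) / 15 = 0.0823099

0.08231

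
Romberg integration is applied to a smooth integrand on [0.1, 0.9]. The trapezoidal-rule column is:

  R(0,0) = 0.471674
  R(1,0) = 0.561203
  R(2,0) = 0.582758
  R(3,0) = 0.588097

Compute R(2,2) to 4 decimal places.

0.5899

Richardson extrapolation on the trapezoidal column (denominator 4−1=3):
R(1,1) = (4·0.561203 − 0.471674) / 3 = 0.591046
R(2,1) = 0.582758 + (0.582758 − 0.561203)/3 = 0.589943
R(2,2) = 0.589943 + (0.589943 − 0.591046)/15 = 0.589869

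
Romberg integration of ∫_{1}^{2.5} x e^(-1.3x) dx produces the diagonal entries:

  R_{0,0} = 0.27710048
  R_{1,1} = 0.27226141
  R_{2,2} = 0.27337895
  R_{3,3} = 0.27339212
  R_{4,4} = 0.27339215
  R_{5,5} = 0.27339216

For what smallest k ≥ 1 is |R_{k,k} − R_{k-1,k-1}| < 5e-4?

k = 3

|R_{1,1} − R_{0,0}| = 0.00483907 ≥ 5e-4
|R_{2,2} − R_{1,1}| = 0.00111754 ≥ 5e-4
|R_{3,3} − R_{2,2}| = 0.00001317 < 5e-4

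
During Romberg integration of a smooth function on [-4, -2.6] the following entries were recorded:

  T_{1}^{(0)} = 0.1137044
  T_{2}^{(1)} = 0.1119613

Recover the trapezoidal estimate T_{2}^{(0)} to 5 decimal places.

From T_{2}^{(1)} = (4·T_{2}^{(0)} − T_{1}^{(0)})/3, solve for T_{2}^{(0)}:
4·T_{2}^{(0)} = 3·0.1119613 + 0.1137044 = 0.4495883
T_{2}^{(0)} = 0.1123971

0.11240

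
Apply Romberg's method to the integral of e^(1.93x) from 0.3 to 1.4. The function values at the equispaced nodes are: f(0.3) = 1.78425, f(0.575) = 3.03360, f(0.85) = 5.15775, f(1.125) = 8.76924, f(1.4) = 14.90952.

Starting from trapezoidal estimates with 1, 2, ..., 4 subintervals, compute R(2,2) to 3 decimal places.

R(0,0) (trapezoid, 1 panel, h=1.1000): 9.18157
R(1,0) (trapezoid, 2 panels, h=0.5500): 7.42755
R(2,0) (trapezoid, 4 panels, h=0.2750): 6.95956
R(1,1) = 7.42755 + (7.42755 − 9.18157)/3 = 6.84288
R(2,1) = 6.95956 + (6.95956 − 7.42755)/3 = 6.80356
R(2,2) = 6.80356 + (6.80356 − 6.84288)/15 = 6.80094

6.801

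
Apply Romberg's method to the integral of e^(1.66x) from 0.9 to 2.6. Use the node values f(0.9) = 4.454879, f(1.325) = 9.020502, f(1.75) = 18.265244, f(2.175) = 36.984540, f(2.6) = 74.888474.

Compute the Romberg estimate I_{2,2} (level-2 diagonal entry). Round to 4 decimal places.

42.4386

I_{0,0} (trapezoid, 1 panel, h=1.7000): 67.441850
I_{1,0} (trapezoid, 2 panels, h=0.8500): 49.246382
I_{2,0} (trapezoid, 4 panels, h=0.4250): 44.175334
I_{1,1} = 49.246382 + (49.246382 − 67.441850)/3 = 43.181226
I_{2,1} = 44.175334 + (44.175334 − 49.246382)/3 = 42.484985
I_{2,2} = 42.484985 + (42.484985 − 43.181226)/15 = 42.438569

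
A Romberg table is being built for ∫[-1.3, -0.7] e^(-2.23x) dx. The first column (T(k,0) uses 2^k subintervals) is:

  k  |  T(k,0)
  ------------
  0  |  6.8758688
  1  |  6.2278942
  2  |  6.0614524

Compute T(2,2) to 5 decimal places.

Richardson extrapolation on the trapezoidal column (denominator 4−1=3):
T(1,1) = (4·6.2278942 − 6.8758688) / 3 = 6.0119027
T(2,1) = (4·6.0614524 − 6.2278942) / 3 = 6.0059718
T(2,2) = (16·6.0059718 − 6.0119027) / 15 = 6.0055764

6.00558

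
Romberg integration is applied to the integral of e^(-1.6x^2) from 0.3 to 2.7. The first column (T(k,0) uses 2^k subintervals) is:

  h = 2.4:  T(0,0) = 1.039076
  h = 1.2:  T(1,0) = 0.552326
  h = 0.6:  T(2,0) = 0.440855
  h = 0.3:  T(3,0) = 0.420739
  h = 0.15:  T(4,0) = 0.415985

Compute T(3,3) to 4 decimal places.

Richardson extrapolation on the trapezoidal column (denominator 4−1=3):
T(1,1) = (4·0.552326 − 1.039076) / 3 = 0.390076
T(2,1) = 0.440855 + (0.440855 − 0.552326)/3 = 0.403698
T(3,1) = (4·0.420739 − 0.440855) / 3 = 0.414034
T(2,2) = (16·0.403698 − 0.390076) / 15 = 0.404606
T(3,2) = 0.414034 + (0.414034 − 0.403698)/15 = 0.414723
T(3,3) = (64·0.414723 − 0.404606) / 63 = 0.414884

0.4149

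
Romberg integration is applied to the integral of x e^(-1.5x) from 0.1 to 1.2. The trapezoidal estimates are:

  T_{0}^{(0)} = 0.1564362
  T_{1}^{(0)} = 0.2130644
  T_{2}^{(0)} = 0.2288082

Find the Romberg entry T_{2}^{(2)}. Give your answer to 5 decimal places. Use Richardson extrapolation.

0.23420

Richardson extrapolation on the trapezoidal column (denominator 4−1=3):
T_{1}^{(1)} = 0.2130644 + (0.2130644 − 0.1564362)/3 = 0.2319405
T_{2}^{(1)} = 0.2288082 + (0.2288082 − 0.2130644)/3 = 0.2340561
T_{2}^{(2)} = 0.2340561 + (0.2340561 − 0.2319405)/15 = 0.2341971
(Column j=1 coincides with Simpson's rule on the same nodes.)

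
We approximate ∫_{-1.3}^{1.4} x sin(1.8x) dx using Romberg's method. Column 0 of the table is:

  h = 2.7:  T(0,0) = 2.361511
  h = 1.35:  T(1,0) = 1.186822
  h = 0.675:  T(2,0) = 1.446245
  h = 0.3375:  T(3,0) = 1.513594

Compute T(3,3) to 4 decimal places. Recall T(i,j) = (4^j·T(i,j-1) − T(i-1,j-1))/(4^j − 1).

T(1,1) = 1.186822 + (1.186822 − 2.361511)/3 = 0.795259
T(2,1) = (4·1.446245 − 1.186822) / 3 = 1.532719
T(3,1) = (4·1.513594 − 1.446245) / 3 = 1.536044
T(2,2) = (16·1.532719 − 0.795259) / 15 = 1.581883
T(3,2) = (16·1.536044 − 1.532719) / 15 = 1.536266
T(3,3) = (64·1.536266 − 1.581883) / 63 = 1.535542

1.5355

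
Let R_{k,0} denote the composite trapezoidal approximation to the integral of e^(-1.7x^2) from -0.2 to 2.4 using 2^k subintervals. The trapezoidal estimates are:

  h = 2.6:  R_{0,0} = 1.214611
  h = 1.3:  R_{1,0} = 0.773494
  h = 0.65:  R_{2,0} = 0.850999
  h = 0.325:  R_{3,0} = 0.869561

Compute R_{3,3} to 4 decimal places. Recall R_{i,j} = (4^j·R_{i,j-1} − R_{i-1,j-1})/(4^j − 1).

Richardson extrapolation on the trapezoidal column (denominator 4−1=3):
R_{1,1} = (4·0.773494 − 1.214611) / 3 = 0.626455
R_{2,1} = (4·0.850999 − 0.773494) / 3 = 0.876834
R_{3,1} = (4·0.869561 − 0.850999) / 3 = 0.875748
R_{2,2} = 0.876834 + (0.876834 − 0.626455)/15 = 0.893526
R_{3,2} = (16·0.875748 − 0.876834) / 15 = 0.875676
R_{3,3} = 0.875676 + (0.875676 − 0.893526)/63 = 0.875393

0.8754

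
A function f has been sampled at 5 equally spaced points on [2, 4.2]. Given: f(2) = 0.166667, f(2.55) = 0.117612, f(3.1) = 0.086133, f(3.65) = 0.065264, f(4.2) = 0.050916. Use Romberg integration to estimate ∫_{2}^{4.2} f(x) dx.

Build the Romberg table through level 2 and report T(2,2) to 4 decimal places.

T(0,0) (trapezoid, 1 panel, h=2.2000): 0.239341
T(1,0) (trapezoid, 2 panels, h=1.1000): 0.214417
T(2,0) (trapezoid, 4 panels, h=0.5500): 0.207790
T(1,1) = 0.214417 + (0.214417 − 0.239341)/3 = 0.206109
T(2,1) = 0.207790 + (0.207790 − 0.214417)/3 = 0.205581
T(2,2) = 0.205581 + (0.205581 − 0.206109)/15 = 0.205546

0.2055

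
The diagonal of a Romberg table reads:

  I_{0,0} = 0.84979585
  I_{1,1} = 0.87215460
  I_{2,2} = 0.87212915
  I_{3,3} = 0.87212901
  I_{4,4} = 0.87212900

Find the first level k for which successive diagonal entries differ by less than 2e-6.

k = 3

|I_{1,1} − I_{0,0}| = 0.02235875 ≥ 2e-6
|I_{2,2} − I_{1,1}| = 0.00002545 ≥ 2e-6
|I_{3,3} − I_{2,2}| = 0.00000014 < 2e-6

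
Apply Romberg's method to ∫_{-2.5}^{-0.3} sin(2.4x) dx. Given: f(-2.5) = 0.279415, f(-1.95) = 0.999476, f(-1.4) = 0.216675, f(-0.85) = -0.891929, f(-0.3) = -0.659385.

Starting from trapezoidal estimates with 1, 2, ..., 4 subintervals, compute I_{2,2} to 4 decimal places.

0.0827

I_{0,0} (trapezoid, 1 panel, h=2.2000): -0.417967
I_{1,0} (trapezoid, 2 panels, h=1.1000): 0.029359
I_{2,0} (trapezoid, 4 panels, h=0.5500): 0.073830
I_{1,1} = 0.029359 + (0.029359 − (-0.417967))/3 = 0.178468
I_{2,1} = 0.073830 + (0.073830 − 0.029359)/3 = 0.088654
I_{2,2} = 0.088654 + (0.088654 − 0.178468)/15 = 0.082666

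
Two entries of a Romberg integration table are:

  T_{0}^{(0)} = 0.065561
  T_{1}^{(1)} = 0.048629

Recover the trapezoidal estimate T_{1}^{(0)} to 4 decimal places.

0.0529

From T_{1}^{(1)} = (4·T_{1}^{(0)} − T_{0}^{(0)})/3, solve for T_{1}^{(0)}:
4·T_{1}^{(0)} = 3·0.048629 + 0.065561 = 0.211448
T_{1}^{(0)} = 0.052862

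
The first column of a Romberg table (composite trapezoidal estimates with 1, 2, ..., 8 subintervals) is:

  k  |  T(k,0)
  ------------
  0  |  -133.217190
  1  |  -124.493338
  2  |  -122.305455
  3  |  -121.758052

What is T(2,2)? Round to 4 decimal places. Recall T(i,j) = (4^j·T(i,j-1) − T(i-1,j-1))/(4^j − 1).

Richardson extrapolation on the trapezoidal column (denominator 4−1=3):
T(1,1) = (4·(-124.493338) − (-133.217190)) / 3 = -121.585387
T(2,1) = -122.305455 + (-122.305455 − (-124.493338))/3 = -121.576161
T(2,2) = -121.576161 + (-121.576161 − (-121.585387))/15 = -121.575546

-121.5755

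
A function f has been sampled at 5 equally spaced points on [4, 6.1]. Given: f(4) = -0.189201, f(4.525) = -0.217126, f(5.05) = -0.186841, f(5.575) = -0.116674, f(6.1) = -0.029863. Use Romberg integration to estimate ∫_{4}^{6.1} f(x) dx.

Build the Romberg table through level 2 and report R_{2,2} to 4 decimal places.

R_{0,0} (trapezoid, 1 panel, h=2.1000): -0.230017
R_{1,0} (trapezoid, 2 panels, h=1.0500): -0.311192
R_{2,0} (trapezoid, 4 panels, h=0.5250): -0.330841
R_{1,1} = -0.311192 + (-0.311192 − (-0.230017))/3 = -0.338250
R_{2,1} = -0.330841 + (-0.330841 − (-0.311192))/3 = -0.337391
R_{2,2} = -0.337391 + (-0.337391 − (-0.338250))/15 = -0.337334

-0.3373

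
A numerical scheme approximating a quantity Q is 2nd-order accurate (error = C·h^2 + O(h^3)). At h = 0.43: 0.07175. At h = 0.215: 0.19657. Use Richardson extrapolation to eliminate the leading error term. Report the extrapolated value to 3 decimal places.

The leading error scales as h^2; refining by a factor of 2 reduces it by 2^2 = 4.
Extrapolated value = (4·A(h/2) − A(h)) / (4 − 1)
= (4·0.19657 − 0.07175) / 3
= 0.71453 / 3 = 0.23818

0.238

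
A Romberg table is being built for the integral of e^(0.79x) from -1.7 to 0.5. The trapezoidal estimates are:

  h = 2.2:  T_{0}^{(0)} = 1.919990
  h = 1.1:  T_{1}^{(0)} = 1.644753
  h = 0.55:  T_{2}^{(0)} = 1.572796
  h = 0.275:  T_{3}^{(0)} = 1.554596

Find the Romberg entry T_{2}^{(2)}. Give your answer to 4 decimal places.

1.5485

T_{1}^{(1)} = (4·1.644753 − 1.919990) / 3 = 1.553007
T_{2}^{(1)} = 1.572796 + (1.572796 − 1.644753)/3 = 1.548810
T_{2}^{(2)} = 1.548810 + (1.548810 − 1.553007)/15 = 1.548530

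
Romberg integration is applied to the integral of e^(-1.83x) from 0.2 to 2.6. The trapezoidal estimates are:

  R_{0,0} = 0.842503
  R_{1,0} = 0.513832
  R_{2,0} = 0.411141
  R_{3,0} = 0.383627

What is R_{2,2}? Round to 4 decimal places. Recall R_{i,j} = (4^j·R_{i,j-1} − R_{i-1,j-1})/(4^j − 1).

Richardson extrapolation on the trapezoidal column (denominator 4−1=3):
R_{1,1} = 0.513832 + (0.513832 − 0.842503)/3 = 0.404275
R_{2,1} = (4·0.411141 − 0.513832) / 3 = 0.376911
R_{2,2} = 0.376911 + (0.376911 − 0.404275)/15 = 0.375087

0.3751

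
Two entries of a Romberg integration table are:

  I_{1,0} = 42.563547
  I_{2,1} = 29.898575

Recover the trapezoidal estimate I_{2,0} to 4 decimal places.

33.0648

From I_{2,1} = (4·I_{2,0} − I_{1,0})/3, solve for I_{2,0}:
4·I_{2,0} = 3·29.898575 + 42.563547 = 132.259272
I_{2,0} = 33.064818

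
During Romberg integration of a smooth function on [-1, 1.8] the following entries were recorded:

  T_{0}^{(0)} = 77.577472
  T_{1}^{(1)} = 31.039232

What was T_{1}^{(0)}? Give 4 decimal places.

42.6738

From T_{1}^{(1)} = (4·T_{1}^{(0)} − T_{0}^{(0)})/3, solve for T_{1}^{(0)}:
4·T_{1}^{(0)} = 3·31.039232 + 77.577472 = 170.695168
T_{1}^{(0)} = 42.673792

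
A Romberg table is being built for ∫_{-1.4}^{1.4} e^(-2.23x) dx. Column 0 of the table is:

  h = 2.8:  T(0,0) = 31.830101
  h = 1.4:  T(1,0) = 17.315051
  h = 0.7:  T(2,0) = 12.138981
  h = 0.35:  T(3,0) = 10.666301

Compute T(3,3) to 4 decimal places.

10.1577

Richardson extrapolation on the trapezoidal column (denominator 4−1=3):
T(1,1) = 17.315051 + (17.315051 − 31.830101)/3 = 12.476701
T(2,1) = 12.138981 + (12.138981 − 17.315051)/3 = 10.413624
T(3,1) = 10.666301 + (10.666301 − 12.138981)/3 = 10.175408
T(2,2) = 10.413624 + (10.413624 − 12.476701)/15 = 10.276086
T(3,2) = 10.175408 + (10.175408 − 10.413624)/15 = 10.159527
T(3,3) = (64·10.159527 − 10.276086) / 63 = 10.157677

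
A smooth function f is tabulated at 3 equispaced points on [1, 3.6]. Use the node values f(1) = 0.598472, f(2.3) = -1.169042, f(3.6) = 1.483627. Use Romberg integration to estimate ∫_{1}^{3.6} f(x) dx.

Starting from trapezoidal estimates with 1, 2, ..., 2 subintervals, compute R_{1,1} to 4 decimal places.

-1.1241

R_{0,0} (trapezoid, 1 panel, h=2.6000): 2.706729
R_{1,0} (trapezoid, 2 panels, h=1.3000): -0.166390
R_{1,1} = -0.166390 + (-0.166390 − 2.706729)/3 = -1.124096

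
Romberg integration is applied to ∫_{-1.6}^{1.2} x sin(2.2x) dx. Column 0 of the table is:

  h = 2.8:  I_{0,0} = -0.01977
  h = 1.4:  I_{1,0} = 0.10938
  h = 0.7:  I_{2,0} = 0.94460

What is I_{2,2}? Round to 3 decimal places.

1.294

Richardson extrapolation on the trapezoidal column (denominator 4−1=3):
I_{1,1} = (4·0.10938 − (-0.01977)) / 3 = 0.15243
I_{2,1} = (4·0.94460 − 0.10938) / 3 = 1.22301
I_{2,2} = 1.22301 + (1.22301 − 0.15243)/15 = 1.29438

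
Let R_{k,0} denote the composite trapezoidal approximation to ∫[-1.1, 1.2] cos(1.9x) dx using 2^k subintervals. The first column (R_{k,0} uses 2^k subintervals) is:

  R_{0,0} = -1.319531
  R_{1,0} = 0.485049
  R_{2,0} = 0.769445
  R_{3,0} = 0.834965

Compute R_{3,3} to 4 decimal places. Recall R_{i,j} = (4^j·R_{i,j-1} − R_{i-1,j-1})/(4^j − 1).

Richardson extrapolation on the trapezoidal column (denominator 4−1=3):
R_{1,1} = 0.485049 + (0.485049 − (-1.319531))/3 = 1.086576
R_{2,1} = (4·0.769445 − 0.485049) / 3 = 0.864244
R_{3,1} = (4·0.834965 − 0.769445) / 3 = 0.856805
R_{2,2} = (16·0.864244 − 1.086576) / 15 = 0.849422
R_{3,2} = 0.856805 + (0.856805 − 0.864244)/15 = 0.856309
R_{3,3} = 0.856309 + (0.856309 − 0.849422)/63 = 0.856418

0.8564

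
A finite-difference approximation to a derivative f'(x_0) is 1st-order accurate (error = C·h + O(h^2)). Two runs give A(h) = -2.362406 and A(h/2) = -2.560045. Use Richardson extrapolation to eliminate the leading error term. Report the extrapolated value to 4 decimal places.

-2.7577

The leading error scales as h; refining by a factor of 2 reduces it by 2^1 = 2.
Extrapolated value = (2·A(h/2) − A(h)) / (2 − 1)
= (2·(-2.560045) − (-2.362406)) / 1
= -2.757684 / 1 = -2.757684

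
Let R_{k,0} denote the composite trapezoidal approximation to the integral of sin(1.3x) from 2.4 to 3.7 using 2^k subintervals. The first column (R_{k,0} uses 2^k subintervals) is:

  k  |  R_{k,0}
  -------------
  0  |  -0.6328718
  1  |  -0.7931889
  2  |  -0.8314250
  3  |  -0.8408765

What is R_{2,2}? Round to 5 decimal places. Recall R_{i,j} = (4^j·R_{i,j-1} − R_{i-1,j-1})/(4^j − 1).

Richardson extrapolation on the trapezoidal column (denominator 4−1=3):
R_{1,1} = -0.7931889 + (-0.7931889 − (-0.6328718))/3 = -0.8466279
R_{2,1} = (4·(-0.8314250) − (-0.7931889)) / 3 = -0.8441704
R_{2,2} = -0.8441704 + (-0.8441704 − (-0.8466279))/15 = -0.8440066

-0.84401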